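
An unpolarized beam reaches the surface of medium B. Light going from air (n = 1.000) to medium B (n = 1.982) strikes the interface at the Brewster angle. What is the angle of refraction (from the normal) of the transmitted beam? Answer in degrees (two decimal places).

θ_t ≈ 26.77°

tan θ_B = n₂/n₁ = 1.982/1.000 = 1.9820, so θ_B = 63.23°.
At Brewster's angle the reflected and refracted rays are perpendicular, so θ_t = 90° − θ_B = 90° − 63.23° = 26.77°.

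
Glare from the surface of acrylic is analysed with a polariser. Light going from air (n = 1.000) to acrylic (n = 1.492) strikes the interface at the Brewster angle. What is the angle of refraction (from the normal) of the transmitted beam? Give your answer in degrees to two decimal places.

tan θ_B = n₂/n₁ = 1.492/1.000 = 1.4920, so θ_B = 56.17°.
Since θ_B + θ_t = 90° at Brewster incidence, θ_t = 90° − 56.17° = 33.83°.

θ_t ≈ 33.83°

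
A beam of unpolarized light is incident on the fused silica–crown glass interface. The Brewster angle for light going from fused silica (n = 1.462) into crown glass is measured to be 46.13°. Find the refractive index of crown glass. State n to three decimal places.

Brewster's law: tan θ_B = n₂/n₁ (light incident in fused silica, refracted into crown glass).
n₂ = n₁ tan θ_B = 1.462 × tan 46.13° = 1.521.

n ≈ 1.521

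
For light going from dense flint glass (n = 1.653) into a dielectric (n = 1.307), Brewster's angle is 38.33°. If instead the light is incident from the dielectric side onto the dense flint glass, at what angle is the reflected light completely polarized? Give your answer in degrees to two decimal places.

tan θ_B' = n₁/n₂ = 1/tan θ_B, so θ_B' = 90° − θ_B.
θ_B' = 90° − 38.33° = 51.67°.

θ_B' ≈ 51.67°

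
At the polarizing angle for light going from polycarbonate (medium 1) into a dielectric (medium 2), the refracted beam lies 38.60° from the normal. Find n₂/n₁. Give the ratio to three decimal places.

At Brewster incidence θ_B = 90° − θ_t = 90° − 38.60° = 51.40°.
tan θ_B = n₂/n₁, so n₂/n₁ = tan 51.40° = 1.253.

n₂/n₁ ≈ 1.253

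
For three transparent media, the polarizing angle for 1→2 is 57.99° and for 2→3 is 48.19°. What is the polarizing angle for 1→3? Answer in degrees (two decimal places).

Each Brewster angle gives a ratio: n₂/n₁ = tan 57.99° = 1.5997, n₃/n₂ = tan 48.19° = 1.1180.
So n₃/n₁ = (n₂/n₁)(n₃/n₂) = 1.5997 × 1.1180 = 1.7886.
θ_B(1→3) = arctan(1.7886) = 60.79°.

θ_B ≈ 60.79°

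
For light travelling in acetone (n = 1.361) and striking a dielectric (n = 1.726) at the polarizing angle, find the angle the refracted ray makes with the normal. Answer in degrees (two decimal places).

θ_B = arctan(n₂/n₁) = arctan(1.726/1.361) = 51.74°.
The refracted ray is perpendicular to the reflected ray, so θ_t = 90° − θ_B = 38.26°.

θ_t ≈ 38.26°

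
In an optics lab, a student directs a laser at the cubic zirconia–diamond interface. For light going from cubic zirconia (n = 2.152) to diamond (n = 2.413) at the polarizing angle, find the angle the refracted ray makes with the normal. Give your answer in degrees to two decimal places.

θ_t ≈ 41.73°

θ_B = arctan(n₂/n₁) = arctan(2.413/2.152) = 48.27°.
The refracted ray is perpendicular to the reflected ray, so θ_t = 90° − θ_B = 41.73°.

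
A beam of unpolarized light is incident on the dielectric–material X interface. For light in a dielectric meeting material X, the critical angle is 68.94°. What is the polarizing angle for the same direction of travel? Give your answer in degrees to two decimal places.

θ_B ≈ 43.02°

n₂/n₁ = sin θ_c = sin 68.94° = 0.9332.
tan θ_B equals the same ratio, so θ_B = arctan(0.9332) = 43.02°.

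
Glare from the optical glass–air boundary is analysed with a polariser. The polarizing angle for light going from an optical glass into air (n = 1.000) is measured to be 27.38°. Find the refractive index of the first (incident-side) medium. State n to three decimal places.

n ≈ 1.931

Brewster's law: tan θ_B = n₂/n₁ (light incident in an optical glass, refracted into air).
n₁ = n₂ / tan θ_B = 1.000 / tan 27.38° = 1.931.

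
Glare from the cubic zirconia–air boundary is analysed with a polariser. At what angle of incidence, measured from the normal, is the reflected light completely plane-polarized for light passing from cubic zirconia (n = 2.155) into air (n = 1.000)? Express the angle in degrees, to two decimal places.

tan θ_B = n₂/n₁ = 1.000/2.155 = 0.4640.
θ_B = arctan(0.4640) = 24.89°.

θ_B ≈ 24.89°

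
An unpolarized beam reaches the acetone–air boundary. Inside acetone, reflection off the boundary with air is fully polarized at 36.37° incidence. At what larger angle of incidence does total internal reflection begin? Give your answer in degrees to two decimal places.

From Brewster, n₂/n₁ = tan θ_B = tan 36.37° = 0.7365.
Then sin θ_c = n₂/n₁ = 0.7365, so θ_c = arcsin 0.7365 = 47.43°.

θ_c ≈ 47.43°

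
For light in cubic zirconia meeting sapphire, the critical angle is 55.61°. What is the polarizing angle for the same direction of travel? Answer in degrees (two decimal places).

sin θ_c = n₂/n₁, so n₂/n₁ = sin 55.61° = 0.8252.
Brewster: tan θ_B = n₂/n₁ = 0.8252.
θ_B = arctan(0.8252) = 39.53°.

θ_B ≈ 39.53°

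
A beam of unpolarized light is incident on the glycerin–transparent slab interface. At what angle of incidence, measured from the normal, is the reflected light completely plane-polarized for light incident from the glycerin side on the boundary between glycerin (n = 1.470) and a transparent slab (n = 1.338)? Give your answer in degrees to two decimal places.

The reflected p-component vanishes when tan θ_B = n₂/n₁.
Brewster's condition: tan θ_B = n₂/n₁ = 1.338/1.470 = 0.9102.
θ_B = arctan(0.9102) = 42.31°.

θ_B ≈ 42.31°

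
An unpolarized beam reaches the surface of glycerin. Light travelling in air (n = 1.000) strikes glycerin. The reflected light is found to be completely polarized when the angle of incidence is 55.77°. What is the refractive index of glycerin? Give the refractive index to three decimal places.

n ≈ 1.470

At Brewster's angle, tan θ_B = n₂/n₁ with n₁ on the incident side (air) and n₂ on the transmitted side (glycerin).
n₂ = n₁ tan θ_B = 1.000 × tan 55.77° = 1.470.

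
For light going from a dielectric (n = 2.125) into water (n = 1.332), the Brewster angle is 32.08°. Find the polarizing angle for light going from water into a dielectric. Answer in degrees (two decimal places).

tan θ_B' = n₁/n₂ = 1/tan θ_B, so θ_B' = 90° − θ_B.
θ_B' = 90° − 32.08° = 57.92°.

θ_B' ≈ 57.92°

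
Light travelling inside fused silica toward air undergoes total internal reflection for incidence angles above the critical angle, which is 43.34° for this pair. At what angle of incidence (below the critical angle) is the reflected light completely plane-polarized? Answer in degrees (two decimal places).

n₂/n₁ = sin θ_c = sin 43.34° = 0.6863.
tan θ_B equals the same ratio, so θ_B = arctan(0.6863) = 34.46°.

θ_B ≈ 34.46°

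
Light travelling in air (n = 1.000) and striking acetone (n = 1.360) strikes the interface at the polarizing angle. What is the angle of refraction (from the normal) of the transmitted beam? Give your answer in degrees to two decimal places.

θ_t ≈ 36.33°

First find Brewster's angle: tan θ_B = 1.360/1.000 = 1.3600, giving θ_B = 53.67°.
The refracted ray is perpendicular to the reflected ray, so θ_t = 90° − θ_B = 36.33°.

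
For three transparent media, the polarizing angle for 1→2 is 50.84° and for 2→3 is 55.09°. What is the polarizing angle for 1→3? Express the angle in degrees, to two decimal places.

tan θ_B(1→2) = n₂/n₁ = tan 50.84° = 1.2279.
tan θ_B(2→3) = n₃/n₂ = tan 55.09° = 1.4329.
Multiplying, n₃/n₁ = 1.2279 × 1.4329 = 1.7595, and θ_B(1→3) = arctan 1.7595 = 60.39°.

θ_B ≈ 60.39°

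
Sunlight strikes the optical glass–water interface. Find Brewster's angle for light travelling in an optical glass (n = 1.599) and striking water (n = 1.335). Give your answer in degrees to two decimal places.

θ_B ≈ 39.86°

Here n₂/n₁ = 1.335/1.599 = 0.8349, and Brewster's law gives tan θ_B = n₂/n₁.
So θ_B = arctan 0.8349 = 39.86°.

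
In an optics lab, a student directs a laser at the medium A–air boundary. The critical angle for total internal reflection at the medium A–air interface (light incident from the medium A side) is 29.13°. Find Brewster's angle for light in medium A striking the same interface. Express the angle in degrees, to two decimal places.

At the critical angle sin θ_c = n₂/n₁, giving n₂/n₁ = sin 29.13° = 0.4868.
Then tan θ_B = n₂/n₁ = 0.4868, so θ_B = arctan 0.4868 = 25.96°.

θ_B ≈ 25.96°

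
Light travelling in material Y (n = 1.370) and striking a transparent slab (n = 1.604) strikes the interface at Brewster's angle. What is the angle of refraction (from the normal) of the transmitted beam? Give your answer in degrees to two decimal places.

θ_t ≈ 40.50°

θ_B = arctan(n₂/n₁) = arctan(1.604/1.370) = 49.50°.
At Brewster's angle the reflected and refracted rays are perpendicular, so θ_t = 90° − θ_B = 90° − 49.50° = 40.50°.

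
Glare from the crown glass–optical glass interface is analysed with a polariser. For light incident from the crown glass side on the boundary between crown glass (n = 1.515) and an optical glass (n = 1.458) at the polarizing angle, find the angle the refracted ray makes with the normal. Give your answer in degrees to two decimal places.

tan θ_B = n₂/n₁ = 1.458/1.515 = 0.9624, so θ_B = 43.90°.
At Brewster's angle the reflected and refracted rays are perpendicular, so θ_t = 90° − θ_B = 90° − 43.90° = 46.10°.

θ_t ≈ 46.10°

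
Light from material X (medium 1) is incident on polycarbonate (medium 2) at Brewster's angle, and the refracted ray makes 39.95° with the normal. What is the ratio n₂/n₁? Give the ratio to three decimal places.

n₂/n₁ ≈ 1.194

At Brewster incidence θ_B = 90° − θ_t = 90° − 39.95° = 50.05°.
Then n₂/n₁ = tan θ_B = tan 50.05° = 1.194.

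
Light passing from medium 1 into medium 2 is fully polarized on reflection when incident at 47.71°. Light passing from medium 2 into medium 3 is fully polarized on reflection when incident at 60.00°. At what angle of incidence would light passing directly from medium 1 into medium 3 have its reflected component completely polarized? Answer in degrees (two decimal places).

θ_B ≈ 62.29°

n₂/n₁ = tan 47.71° = 1.0994 and n₃/n₂ = tan 60.00° = 1.7321.
n₃/n₁ = 1.9042. Then tan θ_B(1→3) = n₃/n₁, so θ_B(1→3) = arctan(1.9042) = 62.29°.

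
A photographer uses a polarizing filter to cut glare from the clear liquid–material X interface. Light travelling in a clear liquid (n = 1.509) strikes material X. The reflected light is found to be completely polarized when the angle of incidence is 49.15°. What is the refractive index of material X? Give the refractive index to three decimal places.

Brewster's law: tan θ_B = n₂/n₁ (light incident in a clear liquid, refracted into material X).
n₂ = n₁ tan θ_B = 1.509 × tan 49.15° = 1.745.

n ≈ 1.745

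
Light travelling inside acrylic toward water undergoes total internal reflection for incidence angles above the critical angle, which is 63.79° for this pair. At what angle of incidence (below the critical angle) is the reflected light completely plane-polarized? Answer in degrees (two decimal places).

At the critical angle sin θ_c = n₂/n₁, giving n₂/n₁ = sin 63.79° = 0.8972.
Then tan θ_B = n₂/n₁ = 0.8972, so θ_B = arctan 0.8972 = 41.90°.

θ_B ≈ 41.90°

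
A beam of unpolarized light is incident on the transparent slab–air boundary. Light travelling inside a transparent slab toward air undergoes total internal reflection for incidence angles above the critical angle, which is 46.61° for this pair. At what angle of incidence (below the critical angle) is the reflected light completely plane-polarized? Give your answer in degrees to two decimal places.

θ_B ≈ 36.01°

sin θ_c = n₂/n₁, so n₂/n₁ = sin 46.61° = 0.7267.
Brewster: tan θ_B = n₂/n₁ = 0.7267.
θ_B = arctan(0.7267) = 36.01°.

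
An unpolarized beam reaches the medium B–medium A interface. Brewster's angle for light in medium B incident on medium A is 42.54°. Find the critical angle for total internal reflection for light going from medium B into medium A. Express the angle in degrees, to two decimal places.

θ_c ≈ 66.58°

tan θ_B = n₂/n₁ = tan 42.54° = 0.9176.
Total internal reflection: sin θ_c = n₂/n₁ = 0.9176.
θ_c = arcsin(0.9176) = 66.58°.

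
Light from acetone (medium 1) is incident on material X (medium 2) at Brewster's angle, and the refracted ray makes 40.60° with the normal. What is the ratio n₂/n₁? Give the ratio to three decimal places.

n₂/n₁ ≈ 1.167

θ_B + θ_t = 90°, so θ_B = 90° − 40.60° = 49.40°.
tan θ_B = n₂/n₁, so n₂/n₁ = tan 49.40° = 1.167.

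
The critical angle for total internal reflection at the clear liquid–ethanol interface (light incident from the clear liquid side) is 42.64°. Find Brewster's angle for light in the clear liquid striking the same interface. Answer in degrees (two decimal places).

θ_B ≈ 34.11°

sin θ_c = n₂/n₁, so n₂/n₁ = sin 42.64° = 0.6774.
Brewster: tan θ_B = n₂/n₁ = 0.6774.
θ_B = arctan(0.6774) = 34.11°.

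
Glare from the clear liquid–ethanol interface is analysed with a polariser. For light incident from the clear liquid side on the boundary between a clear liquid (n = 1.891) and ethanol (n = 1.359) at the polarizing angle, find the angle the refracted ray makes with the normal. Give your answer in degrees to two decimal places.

θ_t ≈ 54.30°

θ_B = arctan(n₂/n₁) = arctan(1.359/1.891) = 35.70°.
Since θ_B + θ_t = 90° at Brewster incidence, θ_t = 90° − 35.70° = 54.30°.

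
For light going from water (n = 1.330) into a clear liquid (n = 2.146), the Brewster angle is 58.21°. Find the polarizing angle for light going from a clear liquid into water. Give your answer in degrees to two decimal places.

Reversing the direction swaps n₁ and n₂, so tan θ_B' = 1/tan θ_B and θ_B' = 90° − θ_B.
Hence θ_B' = 90° − 58.21° = 31.79°.

θ_B' ≈ 31.79°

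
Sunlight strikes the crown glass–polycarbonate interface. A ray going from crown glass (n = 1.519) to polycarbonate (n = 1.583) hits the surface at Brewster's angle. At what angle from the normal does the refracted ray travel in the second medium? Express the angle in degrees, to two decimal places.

tan θ_B = n₂/n₁ = 1.583/1.519 = 1.0421, so θ_B = 46.18°.
At Brewster's angle the reflected and refracted rays are perpendicular, so θ_t = 90° − θ_B = 90° − 46.18° = 43.82°.

θ_t ≈ 43.82°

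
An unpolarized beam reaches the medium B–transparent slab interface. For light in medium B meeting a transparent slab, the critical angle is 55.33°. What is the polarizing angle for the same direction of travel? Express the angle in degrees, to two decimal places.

θ_B ≈ 39.44°

n₂/n₁ = sin θ_c = sin 55.33° = 0.8224.
tan θ_B equals the same ratio, so θ_B = arctan(0.8224) = 39.44°.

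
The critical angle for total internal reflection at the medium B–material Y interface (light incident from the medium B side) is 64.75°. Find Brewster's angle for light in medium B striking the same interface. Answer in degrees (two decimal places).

θ_B ≈ 42.13°

sin θ_c = n₂/n₁, so n₂/n₁ = sin 64.75° = 0.9045.
Brewster: tan θ_B = n₂/n₁ = 0.9045.
θ_B = arctan(0.9045) = 42.13°.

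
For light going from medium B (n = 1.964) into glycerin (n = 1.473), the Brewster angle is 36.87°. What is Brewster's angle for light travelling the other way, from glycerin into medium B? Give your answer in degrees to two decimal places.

The two Brewster angles are complementary: θ_B' = 90° − θ_B = 90° − 36.87° = 53.13°.

θ_B' ≈ 53.13°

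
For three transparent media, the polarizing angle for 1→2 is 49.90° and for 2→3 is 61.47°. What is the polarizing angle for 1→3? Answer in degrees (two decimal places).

θ_B ≈ 65.40°

Each Brewster angle gives a ratio: n₂/n₁ = tan 49.90° = 1.1875, n₃/n₂ = tan 61.47° = 1.8395.
Multiplying, n₃/n₁ = 1.1875 × 1.8395 = 2.1844, and θ_B(1→3) = arctan 2.1844 = 65.40°.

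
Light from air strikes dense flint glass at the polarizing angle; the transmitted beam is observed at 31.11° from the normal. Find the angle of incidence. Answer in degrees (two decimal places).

Since the reflected and refracted rays are at right angles at the polarizing angle, θ_B + θ_t = 90°.
So θ_B = 90° − θ_t = 90° − 31.11° = 58.89°.

θ_B ≈ 58.89°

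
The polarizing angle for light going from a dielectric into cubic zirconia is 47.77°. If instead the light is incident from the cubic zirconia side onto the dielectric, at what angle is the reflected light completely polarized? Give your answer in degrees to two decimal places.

θ_B' ≈ 42.23°

tan θ_B' = n₁/n₂ = 1/tan θ_B, so θ_B' = 90° − θ_B.
θ_B' = 90° − 47.77° = 42.23°.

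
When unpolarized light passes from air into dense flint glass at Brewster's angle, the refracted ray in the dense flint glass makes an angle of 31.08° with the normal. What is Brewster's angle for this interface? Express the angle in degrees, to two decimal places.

θ_B ≈ 58.92°

At Brewster's angle the reflected and refracted rays are perpendicular, so θ_B + θ_t = 90°.
θ_B = 90° − 31.08° = 58.92°.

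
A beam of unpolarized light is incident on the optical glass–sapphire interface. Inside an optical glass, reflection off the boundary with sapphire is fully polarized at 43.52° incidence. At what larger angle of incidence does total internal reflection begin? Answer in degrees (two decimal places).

tan θ_B = n₂/n₁ = tan 43.52° = 0.9496.
Total internal reflection: sin θ_c = n₂/n₁ = 0.9496.
θ_c = arcsin(0.9496) = 71.74°.

θ_c ≈ 71.74°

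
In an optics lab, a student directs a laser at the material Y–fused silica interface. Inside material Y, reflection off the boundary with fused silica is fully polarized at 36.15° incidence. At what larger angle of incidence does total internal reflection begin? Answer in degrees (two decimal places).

tan θ_B = n₂/n₁ = tan 36.15° = 0.7306.
Total internal reflection: sin θ_c = n₂/n₁ = 0.7306.
θ_c = arcsin(0.7306) = 46.93°.

θ_c ≈ 46.93°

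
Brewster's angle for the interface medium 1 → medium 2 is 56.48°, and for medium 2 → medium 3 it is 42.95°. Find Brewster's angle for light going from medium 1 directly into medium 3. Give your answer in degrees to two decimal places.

Each Brewster angle gives a ratio: n₂/n₁ = tan 56.48° = 1.5097, n₃/n₂ = tan 42.95° = 0.9309.
So n₃/n₁ = (n₂/n₁)(n₃/n₂) = 1.5097 × 0.9309 = 1.4053.
θ_B(1→3) = arctan(1.4053) = 54.57°.

θ_B ≈ 54.57°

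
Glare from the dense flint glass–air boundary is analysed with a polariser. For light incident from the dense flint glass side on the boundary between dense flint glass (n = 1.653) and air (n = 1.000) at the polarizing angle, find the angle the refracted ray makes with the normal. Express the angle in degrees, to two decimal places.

First find Brewster's angle: tan θ_B = 1.000/1.653 = 0.6050, giving θ_B = 31.17°.
Since θ_B + θ_t = 90° at Brewster incidence, θ_t = 90° − 31.17° = 58.83°.

θ_t ≈ 58.83°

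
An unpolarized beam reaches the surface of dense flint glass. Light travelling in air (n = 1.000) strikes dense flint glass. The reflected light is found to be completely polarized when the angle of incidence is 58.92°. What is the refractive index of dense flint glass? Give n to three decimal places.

Full polarization of the reflected beam means tan θ_B = n₂/n₁, where n₁ is the incident medium (air).
n₂ = n₁ tan θ_B = 1.000 × tan 58.92° = 1.659.

n ≈ 1.659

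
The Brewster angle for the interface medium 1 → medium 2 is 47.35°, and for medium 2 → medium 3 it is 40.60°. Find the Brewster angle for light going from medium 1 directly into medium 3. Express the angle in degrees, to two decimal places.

θ_B ≈ 42.94°

tan θ_B(1→2) = n₂/n₁ = tan 47.35° = 1.0856.
tan θ_B(2→3) = n₃/n₂ = tan 40.60° = 0.8571.
n₃/n₁ = 0.9305. Then tan θ_B(1→3) = n₃/n₁, so θ_B(1→3) = arctan(0.9305) = 42.94°.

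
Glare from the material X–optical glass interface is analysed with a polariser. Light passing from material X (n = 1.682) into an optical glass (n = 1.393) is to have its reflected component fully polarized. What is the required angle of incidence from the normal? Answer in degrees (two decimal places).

θ_B ≈ 39.63°

tan θ_B = n₂/n₁ = 1.393/1.682 = 0.8282.
So θ_B = arctan 0.8282 = 39.63°.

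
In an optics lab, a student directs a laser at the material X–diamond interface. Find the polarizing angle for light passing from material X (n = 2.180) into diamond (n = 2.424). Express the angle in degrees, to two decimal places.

tan θ_B = n₂/n₁ = 2.424/2.180 = 1.1119.
So θ_B = arctan 1.1119 = 48.03°.

θ_B ≈ 48.03°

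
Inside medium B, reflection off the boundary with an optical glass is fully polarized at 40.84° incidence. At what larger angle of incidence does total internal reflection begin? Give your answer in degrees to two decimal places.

n₂/n₁ = tan 40.84° = 0.8644; the critical angle satisfies sin θ_c = n₂/n₁.
θ_c = arcsin(0.8644) = 59.81°.

θ_c ≈ 59.81°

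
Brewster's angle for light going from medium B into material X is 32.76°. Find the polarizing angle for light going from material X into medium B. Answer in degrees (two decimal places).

tan θ_B' = n₁/n₂ = 1/tan θ_B, so θ_B' = 90° − θ_B.
θ_B' = 90° − 32.76° = 57.24°.

θ_B' ≈ 57.24°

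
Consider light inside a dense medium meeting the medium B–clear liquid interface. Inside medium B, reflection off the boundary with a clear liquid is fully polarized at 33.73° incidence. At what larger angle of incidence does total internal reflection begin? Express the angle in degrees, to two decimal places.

θ_c ≈ 41.89°

tan θ_B = n₂/n₁ = tan 33.73° = 0.6677.
Total internal reflection: sin θ_c = n₂/n₁ = 0.6677.
θ_c = arcsin(0.6677) = 41.89°.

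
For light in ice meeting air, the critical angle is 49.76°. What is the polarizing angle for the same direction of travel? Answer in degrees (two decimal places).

θ_B ≈ 37.36°

n₂/n₁ = sin θ_c = sin 49.76° = 0.7633.
tan θ_B equals the same ratio, so θ_B = arctan(0.7633) = 37.36°.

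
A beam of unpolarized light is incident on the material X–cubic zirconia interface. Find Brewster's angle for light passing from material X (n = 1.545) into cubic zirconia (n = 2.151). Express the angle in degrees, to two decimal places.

tan θ_B = n₂/n₁ = 2.151/1.545 = 1.3922. Taking the arctangent, θ_B = 54.31°.

θ_B ≈ 54.31°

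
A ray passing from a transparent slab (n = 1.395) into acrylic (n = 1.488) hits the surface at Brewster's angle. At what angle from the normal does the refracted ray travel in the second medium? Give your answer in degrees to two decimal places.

First find Brewster's angle: tan θ_B = 1.488/1.395 = 1.0667, giving θ_B = 46.85°.
The refracted ray is perpendicular to the reflected ray, so θ_t = 90° − θ_B = 43.15°.

θ_t ≈ 43.15°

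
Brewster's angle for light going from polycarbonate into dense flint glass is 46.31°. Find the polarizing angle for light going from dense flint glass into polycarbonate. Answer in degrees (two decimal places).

The two Brewster angles are complementary: θ_B' = 90° − θ_B = 90° − 46.31° = 43.69°.

θ_B' ≈ 43.69°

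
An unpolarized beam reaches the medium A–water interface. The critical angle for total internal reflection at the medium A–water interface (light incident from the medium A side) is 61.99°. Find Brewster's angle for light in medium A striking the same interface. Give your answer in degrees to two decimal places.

θ_B ≈ 41.44°

At the critical angle sin θ_c = n₂/n₁, giving n₂/n₁ = sin 61.99° = 0.8829.
Then tan θ_B = n₂/n₁ = 0.8829, so θ_B = arctan 0.8829 = 41.44°.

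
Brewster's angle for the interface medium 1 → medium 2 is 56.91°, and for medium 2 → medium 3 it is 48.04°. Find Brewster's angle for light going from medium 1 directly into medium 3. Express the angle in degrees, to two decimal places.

tan θ_B(1→2) = n₂/n₁ = tan 56.91° = 1.5346.
tan θ_B(2→3) = n₃/n₂ = tan 48.04° = 1.1122.
n₃/n₁ = 1.7067. Then tan θ_B(1→3) = n₃/n₁, so θ_B(1→3) = arctan(1.7067) = 59.63°.

θ_B ≈ 59.63°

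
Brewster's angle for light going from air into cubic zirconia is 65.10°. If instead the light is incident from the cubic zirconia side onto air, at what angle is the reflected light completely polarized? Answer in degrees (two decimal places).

θ_B' ≈ 24.90°

tan θ_B' = n₁/n₂ = 1/tan θ_B, so θ_B' = 90° − θ_B.
θ_B' = 90° − 65.10° = 24.90°.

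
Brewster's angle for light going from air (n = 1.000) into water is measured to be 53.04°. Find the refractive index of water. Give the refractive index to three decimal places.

n ≈ 1.329

Brewster's law: tan θ_B = n₂/n₁ (light incident in air, refracted into water).
n₂ = n₁ tan θ_B = 1.000 × tan 53.04° = 1.329.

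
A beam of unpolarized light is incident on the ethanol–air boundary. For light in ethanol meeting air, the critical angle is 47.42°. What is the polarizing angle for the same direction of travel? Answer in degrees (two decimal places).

At the critical angle sin θ_c = n₂/n₁, giving n₂/n₁ = sin 47.42° = 0.7363.
Then tan θ_B = n₂/n₁ = 0.7363, so θ_B = arctan 0.7363 = 36.37°.

θ_B ≈ 36.37°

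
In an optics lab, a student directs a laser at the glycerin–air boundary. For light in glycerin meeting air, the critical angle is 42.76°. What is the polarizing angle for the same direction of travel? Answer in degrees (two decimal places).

At the critical angle sin θ_c = n₂/n₁, giving n₂/n₁ = sin 42.76° = 0.6789.
Then tan θ_B = n₂/n₁ = 0.6789, so θ_B = arctan 0.6789 = 34.17°.

θ_B ≈ 34.17°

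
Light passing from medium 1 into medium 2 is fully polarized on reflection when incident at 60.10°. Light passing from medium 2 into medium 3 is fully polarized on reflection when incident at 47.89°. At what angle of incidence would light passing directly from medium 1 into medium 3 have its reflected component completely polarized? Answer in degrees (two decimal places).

θ_B ≈ 62.54°

tan θ_B(1→2) = n₂/n₁ = tan 60.10° = 1.7391.
tan θ_B(2→3) = n₃/n₂ = tan 47.89° = 1.1063.
n₃/n₁ = 1.9240. Then tan θ_B(1→3) = n₃/n₁, so θ_B(1→3) = arctan(1.9240) = 62.54°.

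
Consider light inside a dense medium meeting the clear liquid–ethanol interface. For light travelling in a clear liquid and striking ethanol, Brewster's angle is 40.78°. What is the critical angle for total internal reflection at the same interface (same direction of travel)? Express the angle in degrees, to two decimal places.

From Brewster, n₂/n₁ = tan θ_B = tan 40.78° = 0.8626.
Then sin θ_c = n₂/n₁ = 0.8626, so θ_c = arcsin 0.8626 = 59.61°.

θ_c ≈ 59.61°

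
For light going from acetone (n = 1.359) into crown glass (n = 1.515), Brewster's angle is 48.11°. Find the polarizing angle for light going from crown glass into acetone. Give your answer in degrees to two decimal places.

tan θ_B' = n₁/n₂ = 1/tan θ_B, so θ_B' = 90° − θ_B.
θ_B' = 90° − 48.11° = 41.89°.

θ_B' ≈ 41.89°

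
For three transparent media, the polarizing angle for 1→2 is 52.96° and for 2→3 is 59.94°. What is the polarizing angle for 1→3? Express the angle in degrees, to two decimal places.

tan θ_B(1→2) = n₂/n₁ = tan 52.96° = 1.3251.
tan θ_B(2→3) = n₃/n₂ = tan 59.94° = 1.7279.
Multiplying, n₃/n₁ = 1.3251 × 1.7279 = 2.2896, and θ_B(1→3) = arctan 2.2896 = 66.41°.

θ_B ≈ 66.41°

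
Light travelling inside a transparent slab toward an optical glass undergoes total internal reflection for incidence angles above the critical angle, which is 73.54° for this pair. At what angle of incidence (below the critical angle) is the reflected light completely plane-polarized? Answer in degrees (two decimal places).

sin θ_c = n₂/n₁, so n₂/n₁ = sin 73.54° = 0.9590.
Brewster: tan θ_B = n₂/n₁ = 0.9590.
θ_B = arctan(0.9590) = 43.80°.

θ_B ≈ 43.80°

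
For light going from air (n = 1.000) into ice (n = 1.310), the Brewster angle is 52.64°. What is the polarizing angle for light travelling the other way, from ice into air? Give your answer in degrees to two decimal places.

θ_B' ≈ 37.36°

The two Brewster angles are complementary: θ_B' = 90° − θ_B = 90° − 52.64° = 37.36°.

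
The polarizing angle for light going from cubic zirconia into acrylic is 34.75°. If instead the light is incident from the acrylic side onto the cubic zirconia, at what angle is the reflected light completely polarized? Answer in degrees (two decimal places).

tan θ_B' = n₁/n₂ = 1/tan θ_B, so θ_B' = 90° − θ_B.
θ_B' = 90° − 34.75° = 55.25°.

θ_B' ≈ 55.25°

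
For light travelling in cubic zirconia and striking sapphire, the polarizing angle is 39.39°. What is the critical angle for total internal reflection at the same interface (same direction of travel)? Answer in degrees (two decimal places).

θ_c ≈ 55.20°

n₂/n₁ = tan 39.39° = 0.8211; the critical angle satisfies sin θ_c = n₂/n₁.
θ_c = arcsin(0.8211) = 55.20°.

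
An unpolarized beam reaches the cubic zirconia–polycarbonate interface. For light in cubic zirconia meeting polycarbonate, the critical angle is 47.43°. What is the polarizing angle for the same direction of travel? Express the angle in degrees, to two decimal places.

θ_B ≈ 36.37°

n₂/n₁ = sin θ_c = sin 47.43° = 0.7365.
tan θ_B equals the same ratio, so θ_B = arctan(0.7365) = 36.37°.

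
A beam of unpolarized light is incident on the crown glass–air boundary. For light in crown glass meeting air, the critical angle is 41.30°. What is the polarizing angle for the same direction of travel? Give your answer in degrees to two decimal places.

θ_B ≈ 33.42°

n₂/n₁ = sin θ_c = sin 41.30° = 0.6600.
tan θ_B equals the same ratio, so θ_B = arctan(0.6600) = 33.42°.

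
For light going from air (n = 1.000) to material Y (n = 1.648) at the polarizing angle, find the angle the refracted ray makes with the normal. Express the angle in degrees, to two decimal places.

θ_B = arctan(n₂/n₁) = arctan(1.648/1.000) = 58.75°.
At Brewster's angle the reflected and refracted rays are perpendicular, so θ_t = 90° − θ_B = 90° − 58.75° = 31.25°.

θ_t ≈ 31.25°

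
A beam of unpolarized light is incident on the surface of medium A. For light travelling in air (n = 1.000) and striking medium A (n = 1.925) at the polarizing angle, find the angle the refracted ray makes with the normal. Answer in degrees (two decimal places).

θ_B = arctan(n₂/n₁) = arctan(1.925/1.000) = 62.55°.
The refracted ray is perpendicular to the reflected ray, so θ_t = 90° − θ_B = 27.45°.

θ_t ≈ 27.45°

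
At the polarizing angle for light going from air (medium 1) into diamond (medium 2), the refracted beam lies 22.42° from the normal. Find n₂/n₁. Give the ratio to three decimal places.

θ_B + θ_t = 90°, so θ_B = 90° − 22.42° = 67.58°.
Then n₂/n₁ = tan θ_B = tan 67.58° = 2.424.

n₂/n₁ ≈ 2.424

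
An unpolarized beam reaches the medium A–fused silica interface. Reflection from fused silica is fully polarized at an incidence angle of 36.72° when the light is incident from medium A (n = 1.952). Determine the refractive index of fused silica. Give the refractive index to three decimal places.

Full polarization of the reflected beam means tan θ_B = n₂/n₁, where n₁ is the incident medium (medium A).
n₂ = n₁ tan θ_B = 1.952 × tan 36.72° = 1.456.

n ≈ 1.456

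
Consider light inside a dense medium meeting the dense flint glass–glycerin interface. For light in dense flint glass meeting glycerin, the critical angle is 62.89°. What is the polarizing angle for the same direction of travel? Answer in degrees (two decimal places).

θ_B ≈ 41.67°

sin θ_c = n₂/n₁, so n₂/n₁ = sin 62.89° = 0.8901.
Brewster: tan θ_B = n₂/n₁ = 0.8901.
θ_B = arctan(0.8901) = 41.67°.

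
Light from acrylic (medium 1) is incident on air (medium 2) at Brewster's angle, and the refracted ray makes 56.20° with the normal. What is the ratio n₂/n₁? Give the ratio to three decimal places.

n₂/n₁ ≈ 0.669

At Brewster incidence θ_B = 90° − θ_t = 90° − 56.20° = 33.80°.
Then n₂/n₁ = tan θ_B = tan 33.80° = 0.669.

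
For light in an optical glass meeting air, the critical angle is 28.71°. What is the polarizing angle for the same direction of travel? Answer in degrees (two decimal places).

θ_B ≈ 25.66°

At the critical angle sin θ_c = n₂/n₁, giving n₂/n₁ = sin 28.71° = 0.4804.
Then tan θ_B = n₂/n₁ = 0.4804, so θ_B = arctan 0.4804 = 25.66°.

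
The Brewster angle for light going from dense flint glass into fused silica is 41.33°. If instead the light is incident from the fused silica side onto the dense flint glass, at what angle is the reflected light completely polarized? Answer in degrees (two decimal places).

tan θ_B' = n₁/n₂ = 1/tan θ_B, so θ_B' = 90° − θ_B.
θ_B' = 90° − 41.33° = 48.67°.

θ_B' ≈ 48.67°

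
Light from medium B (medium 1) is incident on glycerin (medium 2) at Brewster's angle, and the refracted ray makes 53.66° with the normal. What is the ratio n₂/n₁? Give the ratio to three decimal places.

θ_B + θ_t = 90°, so θ_B = 90° − 53.66° = 36.34°.
Then n₂/n₁ = tan θ_B = tan 36.34° = 0.736.

n₂/n₁ ≈ 0.736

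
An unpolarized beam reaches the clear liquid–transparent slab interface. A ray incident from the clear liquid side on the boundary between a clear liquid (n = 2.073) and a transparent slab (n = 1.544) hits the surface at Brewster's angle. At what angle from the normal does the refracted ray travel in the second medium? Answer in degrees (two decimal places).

θ_t ≈ 53.32°

tan θ_B = n₂/n₁ = 1.544/2.073 = 0.7448, so θ_B = 36.68°.
Since θ_B + θ_t = 90° at Brewster incidence, θ_t = 90° − 36.68° = 53.32°.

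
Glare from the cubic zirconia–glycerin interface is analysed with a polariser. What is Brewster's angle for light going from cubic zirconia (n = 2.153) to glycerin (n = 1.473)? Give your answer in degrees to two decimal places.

θ_B ≈ 34.38°

Here n₂/n₁ = 1.473/2.153 = 0.6842, and Brewster's law gives tan θ_B = n₂/n₁. Taking the arctangent, θ_B = 34.38°.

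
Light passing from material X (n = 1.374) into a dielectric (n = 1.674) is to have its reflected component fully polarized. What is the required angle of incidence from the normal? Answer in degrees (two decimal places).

θ_B ≈ 50.62°

tan θ_B = n₂/n₁ = 1.674/1.374 = 1.2183.
So θ_B = arctan 1.2183 = 50.62°.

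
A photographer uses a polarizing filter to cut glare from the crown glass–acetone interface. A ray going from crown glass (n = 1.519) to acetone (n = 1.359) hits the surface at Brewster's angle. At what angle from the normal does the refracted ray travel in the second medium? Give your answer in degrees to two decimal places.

θ_t ≈ 48.18°

tan θ_B = n₂/n₁ = 1.359/1.519 = 0.8947, so θ_B = 41.82°.
Since θ_B + θ_t = 90° at Brewster incidence, θ_t = 90° − 41.82° = 48.18°.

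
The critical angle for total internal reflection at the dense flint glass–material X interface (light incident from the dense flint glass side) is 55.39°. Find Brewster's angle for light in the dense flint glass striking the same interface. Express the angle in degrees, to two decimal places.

sin θ_c = n₂/n₁, so n₂/n₁ = sin 55.39° = 0.8230.
Brewster: tan θ_B = n₂/n₁ = 0.8230.
θ_B = arctan(0.8230) = 39.46°.

θ_B ≈ 39.46°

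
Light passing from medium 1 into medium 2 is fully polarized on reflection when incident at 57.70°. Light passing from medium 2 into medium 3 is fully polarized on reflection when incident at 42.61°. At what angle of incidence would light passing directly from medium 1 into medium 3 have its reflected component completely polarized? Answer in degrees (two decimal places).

θ_B ≈ 55.50°

tan θ_B(1→2) = n₂/n₁ = tan 57.70° = 1.5818.
tan θ_B(2→3) = n₃/n₂ = tan 42.61° = 0.9199.
n₃/n₁ = 1.4551. Then tan θ_B(1→3) = n₃/n₁, so θ_B(1→3) = arctan(1.4551) = 55.50°.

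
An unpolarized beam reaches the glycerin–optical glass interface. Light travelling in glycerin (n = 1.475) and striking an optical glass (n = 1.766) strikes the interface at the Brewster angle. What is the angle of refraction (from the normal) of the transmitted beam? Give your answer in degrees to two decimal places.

θ_B = arctan(n₂/n₁) = arctan(1.766/1.475) = 50.13°.
The refracted ray is perpendicular to the reflected ray, so θ_t = 90° − θ_B = 39.87°.

θ_t ≈ 39.87°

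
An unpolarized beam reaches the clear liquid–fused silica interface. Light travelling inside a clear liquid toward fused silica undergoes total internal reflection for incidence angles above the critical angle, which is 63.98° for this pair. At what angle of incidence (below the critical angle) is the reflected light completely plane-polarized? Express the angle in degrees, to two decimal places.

sin θ_c = n₂/n₁, so n₂/n₁ = sin 63.98° = 0.8986.
Brewster: tan θ_B = n₂/n₁ = 0.8986.
θ_B = arctan(0.8986) = 41.94°.

θ_B ≈ 41.94°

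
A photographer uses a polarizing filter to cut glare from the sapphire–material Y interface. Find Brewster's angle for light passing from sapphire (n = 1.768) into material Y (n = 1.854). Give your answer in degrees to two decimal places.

Here n₂/n₁ = 1.854/1.768 = 1.0486, and Brewster's law gives tan θ_B = n₂/n₁. Taking the arctangent, θ_B = 46.36°.

θ_B ≈ 46.36°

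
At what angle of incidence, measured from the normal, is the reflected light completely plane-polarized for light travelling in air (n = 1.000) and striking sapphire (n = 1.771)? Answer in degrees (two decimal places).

Here n₂/n₁ = 1.771/1.000 = 1.7710, and Brewster's law gives tan θ_B = n₂/n₁. Taking the arctangent, θ_B = 60.55°.

θ_B ≈ 60.55°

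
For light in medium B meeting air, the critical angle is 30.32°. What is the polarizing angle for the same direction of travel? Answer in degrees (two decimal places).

sin θ_c = n₂/n₁, so n₂/n₁ = sin 30.32° = 0.5048.
Brewster: tan θ_B = n₂/n₁ = 0.5048.
θ_B = arctan(0.5048) = 26.79°.

θ_B ≈ 26.79°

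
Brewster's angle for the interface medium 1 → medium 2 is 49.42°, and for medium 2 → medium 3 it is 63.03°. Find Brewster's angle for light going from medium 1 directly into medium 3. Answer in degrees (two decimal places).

θ_B ≈ 66.45°

n₂/n₁ = tan 49.42° = 1.1675 and n₃/n₂ = tan 63.03° = 1.9652.
So n₃/n₁ = (n₂/n₁)(n₃/n₂) = 1.1675 × 1.9652 = 2.2944.
θ_B(1→3) = arctan(2.2944) = 66.45°.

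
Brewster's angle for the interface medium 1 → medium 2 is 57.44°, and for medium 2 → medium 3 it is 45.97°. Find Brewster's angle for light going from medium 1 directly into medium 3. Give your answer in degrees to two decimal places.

θ_B ≈ 58.31°

Each Brewster angle gives a ratio: n₂/n₁ = tan 57.44° = 1.5661, n₃/n₂ = tan 45.97° = 1.0344.
n₃/n₁ = 1.6200. Then tan θ_B(1→3) = n₃/n₁, so θ_B(1→3) = arctan(1.6200) = 58.31°.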